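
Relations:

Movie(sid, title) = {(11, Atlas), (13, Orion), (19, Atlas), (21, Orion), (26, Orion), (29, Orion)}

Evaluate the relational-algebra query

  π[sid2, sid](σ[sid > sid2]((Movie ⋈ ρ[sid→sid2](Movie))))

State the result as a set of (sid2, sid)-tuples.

ρ[sid→sid2]: schema becomes (sid2, title); tuples unchanged.
Movie ⋈ ρ[sid→sid2](Movie) (natural join on title): {(11, Atlas, 11), (11, Atlas, 19), (13, Orion, 13), (13, Orion, 21), (13, Orion, 26), (13, Orion, 29), (19, Atlas, 11), (19, Atlas, 19), (21, Orion, 13), (21, Orion, 21), (21, Orion, 26), (21, Orion, 29), (26, Orion, 13), (26, Orion, 21), (26, Orion, 26), (26, Orion, 29), (29, Orion, 13), (29, Orion, 21), (29, Orion, 26), (29, Orion, 29)}
Filtering on sid > sid2 leaves {(19, Atlas, 11), (21, Orion, 13), (26, Orion, 13), (26, Orion, 21), (29, Orion, 13), (29, Orion, 21), (29, Orion, 26)}.
π[sid2, sid]: project onto (sid2, sid) → {(11, 19), (13, 21), (13, 26), (13, 29), (21, 26), (21, 29), (26, 29)}

{(11, 19), (13, 21), (13, 26), (13, 29), (21, 26), (21, 29), (26, 29)}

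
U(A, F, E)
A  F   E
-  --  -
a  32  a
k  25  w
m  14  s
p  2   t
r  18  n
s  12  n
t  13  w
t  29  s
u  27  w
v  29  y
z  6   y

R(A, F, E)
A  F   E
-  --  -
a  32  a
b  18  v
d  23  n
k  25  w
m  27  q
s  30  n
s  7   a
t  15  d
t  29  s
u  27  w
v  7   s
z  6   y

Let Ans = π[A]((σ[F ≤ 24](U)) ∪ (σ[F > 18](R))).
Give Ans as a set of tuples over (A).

Filtering on F ≤ 24 leaves {(m, 14, s), (p, 2, t), (r, 18, n), (s, 12, n), (t, 13, w), (z, 6, y)}.
Filtering on F > 18 leaves {(a, 32, a), (d, 23, n), (k, 25, w), (m, 27, q), (s, 30, n), (t, 29, s), (u, 27, w)}.
Union: {(m, 14, s), (p, 2, t), (r, 18, n), (s, 12, n), (t, 13, w), (z, 6, y)} with {(a, 32, a), (d, 23, n), (k, 25, w), (m, 27, q), (s, 30, n), (t, 29, s), (u, 27, w)} → {(a, 32, a), (d, 23, n), (k, 25, w), (m, 14, s), (m, 27, q), (p, 2, t), (r, 18, n), (s, 12, n), (s, 30, n), (t, 13, w), (t, 29, s), (u, 27, w), (z, 6, y)}
Keep only column(s) A (3 duplicate(s) eliminated): {a, d, k, m, p, r, s, t, u, z}

{a, d, k, m, p, r, s, t, u, z}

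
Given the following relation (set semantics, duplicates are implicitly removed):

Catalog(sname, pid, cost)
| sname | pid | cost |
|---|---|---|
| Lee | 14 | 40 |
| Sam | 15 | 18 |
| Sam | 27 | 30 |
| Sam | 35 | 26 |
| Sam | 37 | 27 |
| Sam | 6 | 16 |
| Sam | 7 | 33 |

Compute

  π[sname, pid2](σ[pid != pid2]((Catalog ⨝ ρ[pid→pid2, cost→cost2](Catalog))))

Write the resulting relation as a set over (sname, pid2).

{(Sam, 15), (Sam, 27), (Sam, 35), (Sam, 37), (Sam, 6), (Sam, 7)}

ρ[pid→pid2, cost→cost2]: schema becomes (sname, pid2, cost2); tuples unchanged.
Natural join on sname: {(Lee, 14, 40, 14, 40), (Sam, 15, 18, 15, 18), (Sam, 15, 18, 27, 30), (Sam, 15, 18, 35, 26), (Sam, 15, 18, 37, 27), (Sam, 15, 18, 6, 16), (Sam, 15, 18, 7, 33), (Sam, 27, 30, 15, 18), (Sam, 27, 30, 27, 30), (Sam, 27, 30, 35, 26), (Sam, 27, 30, 37, 27), (Sam, 27, 30, 6, 16), (Sam, 27, 30, 7, 33), (Sam, 35, 26, 15, 18), (Sam, 35, 26, 27, 30), (Sam, 35, 26, 35, 26), (Sam, 35, 26, 37, 27), (Sam, 35, 26, 6, 16), (Sam, 35, 26, 7, 33), (Sam, 37, 27, 15, 18), (Sam, 37, 27, 27, 30), (Sam, 37, 27, 35, 26), (Sam, 37, 27, 37, 27), (Sam, 37, 27, 6, 16), (Sam, 37, 27, 7, 33), (Sam, 6, 16, 15, 18), (Sam, 6, 16, 27, 30), (Sam, 6, 16, 35, 26), (Sam, 6, 16, 37, 27), (Sam, 6, 16, 6, 16), (Sam, 6, 16, 7, 33), (Sam, 7, 33, 15, 18), (Sam, 7, 33, 27, 30), (Sam, 7, 33, 35, 26), (Sam, 7, 33, 37, 27), (Sam, 7, 33, 6, 16), (Sam, 7, 33, 7, 33)}
Filtering on pid != pid2 leaves {(Sam, 15, 18, 27, 30), (Sam, 15, 18, 35, 26), (Sam, 15, 18, 37, 27), (Sam, 15, 18, 6, 16), (Sam, 15, 18, 7, 33), (Sam, 27, 30, 15, 18), (Sam, 27, 30, 35, 26), (Sam, 27, 30, 37, 27), (Sam, 27, 30, 6, 16), (Sam, 27, 30, 7, 33), (Sam, 35, 26, 15, 18), (Sam, 35, 26, 27, 30), (Sam, 35, 26, 37, 27), (Sam, 35, 26, 6, 16), (Sam, 35, 26, 7, 33), (Sam, 37, 27, 15, 18), (Sam, 37, 27, 27, 30), (Sam, 37, 27, 35, 26), (Sam, 37, 27, 6, 16), (Sam, 37, 27, 7, 33), (Sam, 6, 16, 15, 18), (Sam, 6, 16, 27, 30), (Sam, 6, 16, 35, 26), (Sam, 6, 16, 37, 27), (Sam, 6, 16, 7, 33), (Sam, 7, 33, 15, 18), (Sam, 7, 33, 27, 30), (Sam, 7, 33, 35, 26), (Sam, 7, 33, 37, 27), (Sam, 7, 33, 6, 16)}.
Keep only column(s) sname, pid2 (24 duplicate(s) eliminated): {(Sam, 15), (Sam, 27), (Sam, 35), (Sam, 37), (Sam, 6), (Sam, 7)}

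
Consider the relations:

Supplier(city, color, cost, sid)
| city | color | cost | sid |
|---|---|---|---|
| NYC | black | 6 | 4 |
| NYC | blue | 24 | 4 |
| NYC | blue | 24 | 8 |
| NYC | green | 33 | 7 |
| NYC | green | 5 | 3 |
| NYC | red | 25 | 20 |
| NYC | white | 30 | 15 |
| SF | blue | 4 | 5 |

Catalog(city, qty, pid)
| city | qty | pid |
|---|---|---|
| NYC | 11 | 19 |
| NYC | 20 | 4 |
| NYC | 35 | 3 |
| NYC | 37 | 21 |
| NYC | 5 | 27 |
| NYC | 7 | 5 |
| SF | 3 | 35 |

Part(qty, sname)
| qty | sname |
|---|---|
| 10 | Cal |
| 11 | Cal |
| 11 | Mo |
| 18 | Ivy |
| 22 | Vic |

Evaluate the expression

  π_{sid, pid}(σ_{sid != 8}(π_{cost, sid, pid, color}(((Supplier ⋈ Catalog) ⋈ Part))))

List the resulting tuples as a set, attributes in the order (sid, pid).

{(15, 19), (20, 19), (3, 19), (4, 19), (7, 19)}

Supplier ⋈ Catalog (natural join on city): {(NYC, black, 6, 4, 11, 19), (NYC, black, 6, 4, 20, 4), (NYC, black, 6, 4, 35, 3), (NYC, black, 6, 4, 37, 21), (NYC, black, 6, 4, 5, 27), (NYC, black, 6, 4, 7, 5), (NYC, blue, 24, 4, 11, 19), (NYC, blue, 24, 4, 20, 4), (NYC, blue, 24, 4, 35, 3), (NYC, blue, 24, 4, 37, 21), (NYC, blue, 24, 4, 5, 27), (NYC, blue, 24, 4, 7, 5), (NYC, blue, 24, 8, 11, 19), (NYC, blue, 24, 8, 20, 4), (NYC, blue, 24, 8, 35, 3), (NYC, blue, 24, 8, 37, 21), (NYC, blue, 24, 8, 5, 27), (NYC, blue, 24, 8, 7, 5), (NYC, green, 33, 7, 11, 19), (NYC, green, 33, 7, 20, 4), (NYC, green, 33, 7, 35, 3), (NYC, green, 33, 7, 37, 21), (NYC, green, 33, 7, 5, 27), (NYC, green, 33, 7, 7, 5), (NYC, green, 5, 3, 11, 19), (NYC, green, 5, 3, 20, 4), (NYC, green, 5, 3, 35, 3), (NYC, green, 5, 3, 37, 21), (NYC, green, 5, 3, 5, 27), (NYC, green, 5, 3, 7, 5), (NYC, red, 25, 20, 11, 19), (NYC, red, 25, 20, 20, 4), (NYC, red, 25, 20, 35, 3), (NYC, red, 25, 20, 37, 21), (NYC, red, 25, 20, 5, 27), (NYC, red, 25, 20, 7, 5), (NYC, white, 30, 15, 11, 19), (NYC, white, 30, 15, 20, 4), (NYC, white, 30, 15, 35, 3), (NYC, white, 30, 15, 37, 21), (NYC, white, 30, 15, 5, 27), (NYC, white, 30, 15, 7, 5), (SF, blue, 4, 5, 3, 35)}
(Supplier ⋈ Catalog) ⋈ Part (natural join on qty): {(NYC, black, 6, 4, 11, 19, Cal), (NYC, black, 6, 4, 11, 19, Mo), (NYC, blue, 24, 4, 11, 19, Cal), (NYC, blue, 24, 4, 11, 19, Mo), (NYC, blue, 24, 8, 11, 19, Cal), (NYC, blue, 24, 8, 11, 19, Mo), (NYC, green, 33, 7, 11, 19, Cal), (NYC, green, 33, 7, 11, 19, Mo), (NYC, green, 5, 3, 11, 19, Cal), (NYC, green, 5, 3, 11, 19, Mo), (NYC, red, 25, 20, 11, 19, Cal), (NYC, red, 25, 20, 11, 19, Mo), (NYC, white, 30, 15, 11, 19, Cal), (NYC, white, 30, 15, 11, 19, Mo)}
Keep only column(s) cost, sid, pid, color (7 duplicate(s) eliminated): {(24, 4, 19, blue), (24, 8, 19, blue), (25, 20, 19, red), (30, 15, 19, white), (33, 7, 19, green), (5, 3, 19, green), (6, 4, 19, black)}
σ[sid != 8]: keep tuples satisfying sid != 8 → {(24, 4, 19, blue), (25, 20, 19, red), (30, 15, 19, white), (33, 7, 19, green), (5, 3, 19, green), (6, 4, 19, black)}
Keep only column(s) sid, pid (1 duplicate(s) eliminated): {(15, 19), (20, 19), (3, 19), (4, 19), (7, 19)}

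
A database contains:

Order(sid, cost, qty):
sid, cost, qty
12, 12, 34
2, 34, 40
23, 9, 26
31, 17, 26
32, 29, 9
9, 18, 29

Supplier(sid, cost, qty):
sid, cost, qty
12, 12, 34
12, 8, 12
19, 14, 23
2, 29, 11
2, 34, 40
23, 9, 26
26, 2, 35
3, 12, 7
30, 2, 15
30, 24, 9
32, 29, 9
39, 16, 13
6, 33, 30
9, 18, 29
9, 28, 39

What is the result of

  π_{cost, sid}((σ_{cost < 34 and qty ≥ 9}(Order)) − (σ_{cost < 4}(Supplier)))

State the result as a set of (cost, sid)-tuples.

σ[cost < 34 and qty ≥ 9]: keep tuples satisfying cost < 34 and qty ≥ 9 → {(12, 12, 34), (23, 9, 26), (31, 17, 26), (32, 29, 9), (9, 18, 29)}
σ[cost < 4]: keep tuples satisfying cost < 4 → {(26, 2, 35), (30, 2, 15)}
Taking the difference: {(12, 12, 34), (23, 9, 26), (31, 17, 26), (32, 29, 9), (9, 18, 29)}
Projecting to cost, sid: {(12, 12), (17, 31), (18, 9), (29, 32), (9, 23)}

{(12, 12), (17, 31), (18, 9), (29, 32), (9, 23)}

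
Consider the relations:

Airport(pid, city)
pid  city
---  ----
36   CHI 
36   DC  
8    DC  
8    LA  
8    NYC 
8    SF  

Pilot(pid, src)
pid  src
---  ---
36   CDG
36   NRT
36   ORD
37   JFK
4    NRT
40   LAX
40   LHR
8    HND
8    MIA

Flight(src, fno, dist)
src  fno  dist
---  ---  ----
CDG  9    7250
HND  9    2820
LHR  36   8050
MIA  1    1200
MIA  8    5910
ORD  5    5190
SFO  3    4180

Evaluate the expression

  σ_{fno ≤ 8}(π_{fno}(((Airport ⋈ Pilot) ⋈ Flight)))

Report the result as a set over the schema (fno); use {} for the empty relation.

{1, 5, 8}

Airport ⋈ Pilot (natural join on pid): {(36, CHI, CDG), (36, CHI, NRT), (36, CHI, ORD), (36, DC, CDG), (36, DC, NRT), (36, DC, ORD), (8, DC, HND), (8, DC, MIA), (8, LA, HND), (8, LA, MIA), (8, NYC, HND), (8, NYC, MIA), (8, SF, HND), (8, SF, MIA)}
(Airport ⋈ Pilot) ⋈ Flight (natural join on src): {(36, CHI, CDG, 9, 7250), (36, CHI, ORD, 5, 5190), (36, DC, CDG, 9, 7250), (36, DC, ORD, 5, 5190), (8, DC, HND, 9, 2820), (8, DC, MIA, 1, 1200), (8, DC, MIA, 8, 5910), (8, LA, HND, 9, 2820), (8, LA, MIA, 1, 1200), (8, LA, MIA, 8, 5910), (8, NYC, HND, 9, 2820), (8, NYC, MIA, 1, 1200), (8, NYC, MIA, 8, 5910), (8, SF, HND, 9, 2820), (8, SF, MIA, 1, 1200), (8, SF, MIA, 8, 5910)}
π[fno]: project onto (fno) (12 duplicate(s) eliminated) → {1, 5, 8, 9}
σ[fno ≤ 8]: keep tuples satisfying fno ≤ 8 → {1, 5, 8}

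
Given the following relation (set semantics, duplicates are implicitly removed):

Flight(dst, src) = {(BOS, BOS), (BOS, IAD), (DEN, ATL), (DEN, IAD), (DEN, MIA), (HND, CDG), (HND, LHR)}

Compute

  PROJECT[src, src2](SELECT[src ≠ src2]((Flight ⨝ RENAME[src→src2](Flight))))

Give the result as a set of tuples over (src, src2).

ρ[src→src2]: schema becomes (dst, src2); tuples unchanged.
Flight ⋈ RENAME[src→src2](Flight) (natural join on dst): {(BOS, BOS, BOS), (BOS, BOS, IAD), (BOS, IAD, BOS), (BOS, IAD, IAD), (DEN, ATL, ATL), (DEN, ATL, IAD), (DEN, ATL, MIA), (DEN, IAD, ATL), (DEN, IAD, IAD), (DEN, IAD, MIA), (DEN, MIA, ATL), (DEN, MIA, IAD), (DEN, MIA, MIA), (HND, CDG, CDG), (HND, CDG, LHR), (HND, LHR, CDG), (HND, LHR, LHR)}
Selection src ≠ src2: {(BOS, BOS, IAD), (BOS, IAD, BOS), (DEN, ATL, IAD), (DEN, ATL, MIA), (DEN, IAD, ATL), (DEN, IAD, MIA), (DEN, MIA, ATL), (DEN, MIA, IAD), (HND, CDG, LHR), (HND, LHR, CDG)}
π[src, src2]: project onto (src, src2) → {(ATL, IAD), (ATL, MIA), (BOS, IAD), (CDG, LHR), (IAD, ATL), (IAD, BOS), (IAD, MIA), (LHR, CDG), (MIA, ATL), (MIA, IAD)}

{(ATL, IAD), (ATL, MIA), (BOS, IAD), (CDG, LHR), (IAD, ATL), (IAD, BOS), (IAD, MIA), (LHR, CDG), (MIA, ATL), (MIA, IAD)}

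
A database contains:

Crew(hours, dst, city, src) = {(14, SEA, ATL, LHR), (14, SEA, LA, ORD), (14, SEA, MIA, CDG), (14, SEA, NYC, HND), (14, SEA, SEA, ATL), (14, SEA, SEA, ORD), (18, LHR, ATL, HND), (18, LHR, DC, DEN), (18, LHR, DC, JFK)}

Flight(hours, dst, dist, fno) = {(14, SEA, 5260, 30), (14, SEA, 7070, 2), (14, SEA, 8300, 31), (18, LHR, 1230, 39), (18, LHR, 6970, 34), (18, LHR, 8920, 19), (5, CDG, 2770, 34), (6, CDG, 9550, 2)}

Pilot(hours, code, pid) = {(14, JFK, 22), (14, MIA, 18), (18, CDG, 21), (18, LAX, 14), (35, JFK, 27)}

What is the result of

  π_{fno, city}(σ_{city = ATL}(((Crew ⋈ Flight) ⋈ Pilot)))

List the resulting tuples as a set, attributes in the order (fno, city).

{(19, ATL), (2, ATL), (30, ATL), (31, ATL), (34, ATL), (39, ATL)}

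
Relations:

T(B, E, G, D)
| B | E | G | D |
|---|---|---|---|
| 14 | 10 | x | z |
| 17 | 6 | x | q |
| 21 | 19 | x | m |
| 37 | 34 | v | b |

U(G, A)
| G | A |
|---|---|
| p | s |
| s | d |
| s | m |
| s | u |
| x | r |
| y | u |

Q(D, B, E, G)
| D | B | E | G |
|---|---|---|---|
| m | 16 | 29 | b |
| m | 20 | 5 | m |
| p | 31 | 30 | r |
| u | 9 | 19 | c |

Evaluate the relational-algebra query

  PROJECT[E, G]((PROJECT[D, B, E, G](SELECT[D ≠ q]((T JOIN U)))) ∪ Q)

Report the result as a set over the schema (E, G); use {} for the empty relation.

T ⋈ U (natural join on G): {(14, 10, x, z, r), (17, 6, x, q, r), (21, 19, x, m, r)}
σ[D ≠ q]: keep tuples satisfying D ≠ q → {(14, 10, x, z, r), (21, 19, x, m, r)}
Keep only column(s) D, B, E, G: {(m, 21, 19, x), (z, 14, 10, x)}
Union: {(m, 21, 19, x), (z, 14, 10, x)} with {(m, 16, 29, b), (m, 20, 5, m), (p, 31, 30, r), (u, 9, 19, c)} → {(m, 16, 29, b), (m, 20, 5, m), (m, 21, 19, x), (p, 31, 30, r), (u, 9, 19, c), (z, 14, 10, x)}
Keep only column(s) E, G: {(10, x), (19, c), (19, x), (29, b), (30, r), (5, m)}

{(10, x), (19, c), (19, x), (29, b), (30, r), (5, m)}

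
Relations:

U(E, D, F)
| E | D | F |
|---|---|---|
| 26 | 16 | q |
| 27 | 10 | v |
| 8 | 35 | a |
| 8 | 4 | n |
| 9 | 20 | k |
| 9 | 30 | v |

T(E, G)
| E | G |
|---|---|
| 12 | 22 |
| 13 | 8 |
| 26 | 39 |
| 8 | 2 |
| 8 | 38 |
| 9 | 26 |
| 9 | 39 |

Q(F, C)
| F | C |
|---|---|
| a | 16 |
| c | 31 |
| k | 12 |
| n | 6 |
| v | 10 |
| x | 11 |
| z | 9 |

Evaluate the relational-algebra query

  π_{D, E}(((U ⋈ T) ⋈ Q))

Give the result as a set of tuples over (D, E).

U ⋈ T (natural join on E): {(26, 16, q, 39), (8, 35, a, 2), (8, 35, a, 38), (8, 4, n, 2), (8, 4, n, 38), (9, 20, k, 26), (9, 20, k, 39), (9, 30, v, 26), (9, 30, v, 39)}
(U ⋈ T) ⋈ Q (natural join on F): {(8, 35, a, 2, 16), (8, 35, a, 38, 16), (8, 4, n, 2, 6), (8, 4, n, 38, 6), (9, 20, k, 26, 12), (9, 20, k, 39, 12), (9, 30, v, 26, 10), (9, 30, v, 39, 10)}
Projecting to D, E (4 duplicate(s) eliminated): {(20, 9), (30, 9), (35, 8), (4, 8)}

{(20, 9), (30, 9), (35, 8), (4, 8)}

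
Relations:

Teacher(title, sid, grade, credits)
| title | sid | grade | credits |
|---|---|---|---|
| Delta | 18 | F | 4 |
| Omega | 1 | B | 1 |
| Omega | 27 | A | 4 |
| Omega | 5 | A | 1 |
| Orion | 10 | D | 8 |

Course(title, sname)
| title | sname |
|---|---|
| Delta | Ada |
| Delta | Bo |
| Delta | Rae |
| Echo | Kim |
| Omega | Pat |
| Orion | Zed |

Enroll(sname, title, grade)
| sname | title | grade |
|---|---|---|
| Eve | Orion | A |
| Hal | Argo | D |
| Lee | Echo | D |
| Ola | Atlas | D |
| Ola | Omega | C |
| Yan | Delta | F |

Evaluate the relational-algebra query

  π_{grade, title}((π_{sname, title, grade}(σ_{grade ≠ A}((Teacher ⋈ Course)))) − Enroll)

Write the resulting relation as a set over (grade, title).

Joining Teacher and Course on title yields {(Delta, 18, F, 4, Ada), (Delta, 18, F, 4, Bo), (Delta, 18, F, 4, Rae), (Omega, 1, B, 1, Pat), (Omega, 27, A, 4, Pat), (Omega, 5, A, 1, Pat), (Orion, 10, D, 8, Zed)}.
Apply σ_{grade ≠ A}; surviving tuples: {(Delta, 18, F, 4, Ada), (Delta, 18, F, 4, Bo), (Delta, 18, F, 4, Rae), (Omega, 1, B, 1, Pat), (Orion, 10, D, 8, Zed)}
π[sname, title, grade]: project onto (sname, title, grade) → {(Ada, Delta, F), (Bo, Delta, F), (Pat, Omega, B), (Rae, Delta, F), (Zed, Orion, D)}
Set difference of the two operands is {(Ada, Delta, F), (Bo, Delta, F), (Pat, Omega, B), (Rae, Delta, F), (Zed, Orion, D)}.
π[grade, title]: project onto (grade, title) (2 duplicate(s) eliminated) → {(B, Omega), (D, Orion), (F, Delta)}

{(B, Omega), (D, Orion), (F, Delta)}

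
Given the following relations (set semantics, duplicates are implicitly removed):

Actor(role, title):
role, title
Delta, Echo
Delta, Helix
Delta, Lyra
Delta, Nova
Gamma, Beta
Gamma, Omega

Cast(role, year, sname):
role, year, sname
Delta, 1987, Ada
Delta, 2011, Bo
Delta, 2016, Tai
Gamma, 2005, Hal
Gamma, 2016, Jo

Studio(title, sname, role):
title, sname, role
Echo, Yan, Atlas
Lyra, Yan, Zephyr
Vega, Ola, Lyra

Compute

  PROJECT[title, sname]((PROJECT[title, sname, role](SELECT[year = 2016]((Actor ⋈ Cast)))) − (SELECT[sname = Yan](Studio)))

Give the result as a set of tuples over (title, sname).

Joining Actor and Cast on role yields {(Delta, Echo, 1987, Ada), (Delta, Echo, 2011, Bo), (Delta, Echo, 2016, Tai), (Delta, Helix, 1987, Ada), (Delta, Helix, 2011, Bo), (Delta, Helix, 2016, Tai), (Delta, Lyra, 1987, Ada), (Delta, Lyra, 2011, Bo), (Delta, Lyra, 2016, Tai), (Delta, Nova, 1987, Ada), (Delta, Nova, 2011, Bo), (Delta, Nova, 2016, Tai), (Gamma, Beta, 2005, Hal), (Gamma, Beta, 2016, Jo), (Gamma, Omega, 2005, Hal), (Gamma, Omega, 2016, Jo)}.
Apply σ_{year = 2016}; surviving tuples: {(Delta, Echo, 2016, Tai), (Delta, Helix, 2016, Tai), (Delta, Lyra, 2016, Tai), (Delta, Nova, 2016, Tai), (Gamma, Beta, 2016, Jo), (Gamma, Omega, 2016, Jo)}
Projecting to title, sname, role: {(Beta, Jo, Gamma), (Echo, Tai, Delta), (Helix, Tai, Delta), (Lyra, Tai, Delta), (Nova, Tai, Delta), (Omega, Jo, Gamma)}
Apply σ_{sname = Yan}; surviving tuples: {(Echo, Yan, Atlas), (Lyra, Yan, Zephyr)}
Difference: {(Beta, Jo, Gamma), (Echo, Tai, Delta), (Helix, Tai, Delta), (Lyra, Tai, Delta), (Nova, Tai, Delta), (Omega, Jo, Gamma)} with {(Echo, Yan, Atlas), (Lyra, Yan, Zephyr)} → {(Beta, Jo, Gamma), (Echo, Tai, Delta), (Helix, Tai, Delta), (Lyra, Tai, Delta), (Nova, Tai, Delta), (Omega, Jo, Gamma)}
Projecting to title, sname: {(Beta, Jo), (Echo, Tai), (Helix, Tai), (Lyra, Tai), (Nova, Tai), (Omega, Jo)}

{(Beta, Jo), (Echo, Tai), (Helix, Tai), (Lyra, Tai), (Nova, Tai), (Omega, Jo)}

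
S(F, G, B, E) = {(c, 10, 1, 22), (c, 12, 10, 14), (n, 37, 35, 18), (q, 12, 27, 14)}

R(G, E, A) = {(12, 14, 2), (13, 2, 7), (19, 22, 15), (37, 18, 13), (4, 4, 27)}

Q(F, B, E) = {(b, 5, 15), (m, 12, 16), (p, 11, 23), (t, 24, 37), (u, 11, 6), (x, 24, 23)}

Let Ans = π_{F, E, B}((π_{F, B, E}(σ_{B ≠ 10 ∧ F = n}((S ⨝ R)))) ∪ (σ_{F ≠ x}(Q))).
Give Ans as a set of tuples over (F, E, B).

{(b, 15, 5), (m, 16, 12), (n, 18, 35), (p, 23, 11), (t, 37, 24), (u, 6, 11)}

Joining S and R on G, E yields {(c, 12, 10, 14, 2), (n, 37, 35, 18, 13), (q, 12, 27, 14, 2)}.
Selection B ≠ 10 ∧ F = n: {(n, 37, 35, 18, 13)}
π[F, B, E]: project onto (F, B, E) → {(n, 35, 18)}
Selection F ≠ x: {(b, 5, 15), (m, 12, 16), (p, 11, 23), (t, 24, 37), (u, 11, 6)}
Set union of the two operands is {(b, 5, 15), (m, 12, 16), (n, 35, 18), (p, 11, 23), (t, 24, 37), (u, 11, 6)}.
π[F, E, B]: project onto (F, E, B) → {(b, 15, 5), (m, 16, 12), (n, 18, 35), (p, 23, 11), (t, 37, 24), (u, 6, 11)}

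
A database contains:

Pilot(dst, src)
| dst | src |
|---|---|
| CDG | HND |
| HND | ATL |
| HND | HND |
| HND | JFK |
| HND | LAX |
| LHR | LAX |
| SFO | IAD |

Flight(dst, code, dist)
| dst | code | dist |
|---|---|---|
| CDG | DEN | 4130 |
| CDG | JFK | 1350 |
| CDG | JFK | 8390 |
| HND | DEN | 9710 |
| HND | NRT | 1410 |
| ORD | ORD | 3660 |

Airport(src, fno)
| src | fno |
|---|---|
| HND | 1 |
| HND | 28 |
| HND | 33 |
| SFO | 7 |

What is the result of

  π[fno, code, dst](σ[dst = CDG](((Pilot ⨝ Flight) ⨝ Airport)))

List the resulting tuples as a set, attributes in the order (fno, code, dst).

{(1, DEN, CDG), (1, JFK, CDG), (28, DEN, CDG), (28, JFK, CDG), (33, DEN, CDG), (33, JFK, CDG)}

Joining Pilot and Flight on dst yields {(CDG, HND, DEN, 4130), (CDG, HND, JFK, 1350), (CDG, HND, JFK, 8390), (HND, ATL, DEN, 9710), (HND, ATL, NRT, 1410), (HND, HND, DEN, 9710), (HND, HND, NRT, 1410), (HND, JFK, DEN, 9710), (HND, JFK, NRT, 1410), (HND, LAX, DEN, 9710), (HND, LAX, NRT, 1410)}.
Joining (Pilot ⨝ Flight) and Airport on src yields {(CDG, HND, DEN, 4130, 1), (CDG, HND, DEN, 4130, 28), (CDG, HND, DEN, 4130, 33), (CDG, HND, JFK, 1350, 1), (CDG, HND, JFK, 1350, 28), (CDG, HND, JFK, 1350, 33), (CDG, HND, JFK, 8390, 1), (CDG, HND, JFK, 8390, 28), (CDG, HND, JFK, 8390, 33), (HND, HND, DEN, 9710, 1), (HND, HND, DEN, 9710, 28), (HND, HND, DEN, 9710, 33), (HND, HND, NRT, 1410, 1), (HND, HND, NRT, 1410, 28), (HND, HND, NRT, 1410, 33)}.
σ[dst = CDG]: keep tuples satisfying dst = CDG → {(CDG, HND, DEN, 4130, 1), (CDG, HND, DEN, 4130, 28), (CDG, HND, DEN, 4130, 33), (CDG, HND, JFK, 1350, 1), (CDG, HND, JFK, 1350, 28), (CDG, HND, JFK, 1350, 33), (CDG, HND, JFK, 8390, 1), (CDG, HND, JFK, 8390, 28), (CDG, HND, JFK, 8390, 33)}
Projecting to fno, code, dst (3 duplicate(s) eliminated): {(1, DEN, CDG), (1, JFK, CDG), (28, DEN, CDG), (28, JFK, CDG), (33, DEN, CDG), (33, JFK, CDG)}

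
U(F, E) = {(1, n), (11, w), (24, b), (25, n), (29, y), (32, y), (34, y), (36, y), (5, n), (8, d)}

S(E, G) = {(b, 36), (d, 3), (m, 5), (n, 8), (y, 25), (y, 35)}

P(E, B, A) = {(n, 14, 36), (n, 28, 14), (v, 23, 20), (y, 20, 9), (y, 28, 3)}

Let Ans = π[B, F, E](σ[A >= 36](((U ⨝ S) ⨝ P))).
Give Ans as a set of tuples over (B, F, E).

Joining U and S on E yields {(1, n, 8), (24, b, 36), (25, n, 8), (29, y, 25), (29, y, 35), (32, y, 25), (32, y, 35), (34, y, 25), (34, y, 35), (36, y, 25), (36, y, 35), (5, n, 8), (8, d, 3)}.
Joining (U ⨝ S) and P on E yields {(1, n, 8, 14, 36), (1, n, 8, 28, 14), (25, n, 8, 14, 36), (25, n, 8, 28, 14), (29, y, 25, 20, 9), (29, y, 25, 28, 3), (29, y, 35, 20, 9), (29, y, 35, 28, 3), (32, y, 25, 20, 9), (32, y, 25, 28, 3), (32, y, 35, 20, 9), (32, y, 35, 28, 3), (34, y, 25, 20, 9), (34, y, 25, 28, 3), (34, y, 35, 20, 9), (34, y, 35, 28, 3), (36, y, 25, 20, 9), (36, y, 25, 28, 3), (36, y, 35, 20, 9), (36, y, 35, 28, 3), (5, n, 8, 14, 36), (5, n, 8, 28, 14)}.
Selection A >= 36: {(1, n, 8, 14, 36), (25, n, 8, 14, 36), (5, n, 8, 14, 36)}
Keep only column(s) B, F, E: {(14, 1, n), (14, 25, n), (14, 5, n)}

{(14, 1, n), (14, 25, n), (14, 5, n)}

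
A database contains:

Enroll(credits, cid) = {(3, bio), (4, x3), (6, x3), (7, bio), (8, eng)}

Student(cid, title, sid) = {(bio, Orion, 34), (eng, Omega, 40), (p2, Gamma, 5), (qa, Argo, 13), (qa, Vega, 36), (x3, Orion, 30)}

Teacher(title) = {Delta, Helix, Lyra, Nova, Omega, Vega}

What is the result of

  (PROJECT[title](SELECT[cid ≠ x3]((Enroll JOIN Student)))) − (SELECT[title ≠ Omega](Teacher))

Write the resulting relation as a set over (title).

{Omega, Orion}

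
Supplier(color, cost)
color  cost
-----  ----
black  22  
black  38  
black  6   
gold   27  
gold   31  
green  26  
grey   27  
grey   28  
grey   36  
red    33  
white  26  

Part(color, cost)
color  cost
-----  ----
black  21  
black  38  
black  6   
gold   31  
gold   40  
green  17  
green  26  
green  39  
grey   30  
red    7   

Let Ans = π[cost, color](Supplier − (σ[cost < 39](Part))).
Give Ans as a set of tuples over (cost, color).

{(22, black), (26, white), (27, gold), (27, grey), (28, grey), (33, red), (36, grey)}

Filtering on cost < 39 leaves {(black, 21), (black, 38), (black, 6), (gold, 31), (green, 17), (green, 26), (grey, 30), (red, 7)}.
Taking the difference: {(black, 22), (gold, 27), (grey, 27), (grey, 28), (grey, 36), (red, 33), (white, 26)}
π[cost, color]: project onto (cost, color) → {(22, black), (26, white), (27, gold), (27, grey), (28, grey), (33, red), (36, grey)}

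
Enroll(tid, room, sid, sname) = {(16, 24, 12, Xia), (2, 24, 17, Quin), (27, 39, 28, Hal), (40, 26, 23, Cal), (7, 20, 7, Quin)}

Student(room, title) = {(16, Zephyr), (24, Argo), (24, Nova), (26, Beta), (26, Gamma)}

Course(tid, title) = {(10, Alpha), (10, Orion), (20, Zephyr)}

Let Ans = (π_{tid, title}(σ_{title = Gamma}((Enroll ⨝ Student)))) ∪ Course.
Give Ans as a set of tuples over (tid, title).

Natural join on room: {(16, 24, 12, Xia, Argo), (16, 24, 12, Xia, Nova), (2, 24, 17, Quin, Argo), (2, 24, 17, Quin, Nova), (40, 26, 23, Cal, Beta), (40, 26, 23, Cal, Gamma)}
Selection title = Gamma: {(40, 26, 23, Cal, Gamma)}
π_{tid, title} gives {(40, Gamma)}.
Taking the union: {(10, Alpha), (10, Orion), (20, Zephyr), (40, Gamma)}

{(10, Alpha), (10, Orion), (20, Zephyr), (40, Gamma)}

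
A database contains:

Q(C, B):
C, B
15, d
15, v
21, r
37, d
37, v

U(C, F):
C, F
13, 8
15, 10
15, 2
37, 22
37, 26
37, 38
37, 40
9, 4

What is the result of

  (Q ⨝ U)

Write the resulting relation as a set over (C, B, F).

{(15, d, 10), (15, d, 2), (15, v, 10), (15, v, 2), (37, d, 22), (37, d, 26), (37, d, 38), (37, d, 40), (37, v, 22), (37, v, 26), (37, v, 38), (37, v, 40)}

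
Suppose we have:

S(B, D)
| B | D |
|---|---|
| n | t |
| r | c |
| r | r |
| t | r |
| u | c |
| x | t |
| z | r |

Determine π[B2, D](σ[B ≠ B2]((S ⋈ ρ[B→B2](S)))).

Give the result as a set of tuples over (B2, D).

{(n, t), (r, c), (r, r), (t, r), (u, c), (x, t), (z, r)}

ρ[B→B2]: schema becomes (B2, D); tuples unchanged.
Joining S and ρ[B→B2](S) on D yields {(n, t, n), (n, t, x), (r, c, r), (r, c, u), (r, r, r), (r, r, t), (r, r, z), (t, r, r), (t, r, t), (t, r, z), (u, c, r), (u, c, u), (x, t, n), (x, t, x), (z, r, r), (z, r, t), (z, r, z)}.
Selection B ≠ B2: {(n, t, x), (r, c, u), (r, r, t), (r, r, z), (t, r, r), (t, r, z), (u, c, r), (x, t, n), (z, r, r), (z, r, t)}
Keep only column(s) B2, D (3 duplicate(s) eliminated): {(n, t), (r, c), (r, r), (t, r), (u, c), (x, t), (z, r)}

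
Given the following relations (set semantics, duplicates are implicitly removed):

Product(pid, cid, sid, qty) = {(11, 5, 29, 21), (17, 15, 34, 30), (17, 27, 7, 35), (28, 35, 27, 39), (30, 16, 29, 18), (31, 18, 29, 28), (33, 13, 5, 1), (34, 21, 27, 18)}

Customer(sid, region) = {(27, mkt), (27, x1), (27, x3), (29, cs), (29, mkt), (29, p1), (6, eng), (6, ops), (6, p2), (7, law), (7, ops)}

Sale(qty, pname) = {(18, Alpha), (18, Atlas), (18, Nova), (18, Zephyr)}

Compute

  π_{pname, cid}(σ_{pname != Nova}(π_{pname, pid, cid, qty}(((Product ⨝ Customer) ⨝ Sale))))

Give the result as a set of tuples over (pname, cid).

Product ⋈ Customer (natural join on sid): {(11, 5, 29, 21, cs), (11, 5, 29, 21, mkt), (11, 5, 29, 21, p1), (17, 27, 7, 35, law), (17, 27, 7, 35, ops), (28, 35, 27, 39, mkt), (28, 35, 27, 39, x1), (28, 35, 27, 39, x3), (30, 16, 29, 18, cs), (30, 16, 29, 18, mkt), (30, 16, 29, 18, p1), (31, 18, 29, 28, cs), (31, 18, 29, 28, mkt), (31, 18, 29, 28, p1), (34, 21, 27, 18, mkt), (34, 21, 27, 18, x1), (34, 21, 27, 18, x3)}
(Product ⨝ Customer) ⋈ Sale (natural join on qty): {(30, 16, 29, 18, cs, Alpha), (30, 16, 29, 18, cs, Atlas), (30, 16, 29, 18, cs, Nova), (30, 16, 29, 18, cs, Zephyr), (30, 16, 29, 18, mkt, Alpha), (30, 16, 29, 18, mkt, Atlas), (30, 16, 29, 18, mkt, Nova), (30, 16, 29, 18, mkt, Zephyr), (30, 16, 29, 18, p1, Alpha), (30, 16, 29, 18, p1, Atlas), (30, 16, 29, 18, p1, Nova), (30, 16, 29, 18, p1, Zephyr), (34, 21, 27, 18, mkt, Alpha), (34, 21, 27, 18, mkt, Atlas), (34, 21, 27, 18, mkt, Nova), (34, 21, 27, 18, mkt, Zephyr), (34, 21, 27, 18, x1, Alpha), (34, 21, 27, 18, x1, Atlas), (34, 21, 27, 18, x1, Nova), (34, 21, 27, 18, x1, Zephyr), (34, 21, 27, 18, x3, Alpha), (34, 21, 27, 18, x3, Atlas), (34, 21, 27, 18, x3, Nova), (34, 21, 27, 18, x3, Zephyr)}
Keep only column(s) pname, pid, cid, qty (16 duplicate(s) eliminated): {(Alpha, 30, 16, 18), (Alpha, 34, 21, 18), (Atlas, 30, 16, 18), (Atlas, 34, 21, 18), (Nova, 30, 16, 18), (Nova, 34, 21, 18), (Zephyr, 30, 16, 18), (Zephyr, 34, 21, 18)}
σ[pname != Nova]: keep tuples satisfying pname != Nova → {(Alpha, 30, 16, 18), (Alpha, 34, 21, 18), (Atlas, 30, 16, 18), (Atlas, 34, 21, 18), (Zephyr, 30, 16, 18), (Zephyr, 34, 21, 18)}
Keep only column(s) pname, cid: {(Alpha, 16), (Alpha, 21), (Atlas, 16), (Atlas, 21), (Zephyr, 16), (Zephyr, 21)}

{(Alpha, 16), (Alpha, 21), (Atlas, 16), (Atlas, 21), (Zephyr, 16), (Zephyr, 21)}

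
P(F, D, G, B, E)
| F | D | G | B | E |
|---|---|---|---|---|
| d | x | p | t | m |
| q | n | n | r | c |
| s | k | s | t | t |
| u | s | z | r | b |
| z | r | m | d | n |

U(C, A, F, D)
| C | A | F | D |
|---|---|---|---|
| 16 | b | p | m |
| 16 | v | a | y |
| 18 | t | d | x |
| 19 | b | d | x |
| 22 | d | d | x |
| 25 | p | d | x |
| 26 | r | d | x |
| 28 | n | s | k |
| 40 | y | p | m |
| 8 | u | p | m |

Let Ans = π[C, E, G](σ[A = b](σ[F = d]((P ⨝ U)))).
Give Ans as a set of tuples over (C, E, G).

{(19, m, p)}

Joining P and U on F, D yields {(d, x, p, t, m, 18, t), (d, x, p, t, m, 19, b), (d, x, p, t, m, 22, d), (d, x, p, t, m, 25, p), (d, x, p, t, m, 26, r), (s, k, s, t, t, 28, n)}.
Filtering on F = d leaves {(d, x, p, t, m, 18, t), (d, x, p, t, m, 19, b), (d, x, p, t, m, 22, d), (d, x, p, t, m, 25, p), (d, x, p, t, m, 26, r)}.
Filtering on A = b leaves {(d, x, p, t, m, 19, b)}.
π[C, E, G]: project onto (C, E, G) → {(19, m, p)}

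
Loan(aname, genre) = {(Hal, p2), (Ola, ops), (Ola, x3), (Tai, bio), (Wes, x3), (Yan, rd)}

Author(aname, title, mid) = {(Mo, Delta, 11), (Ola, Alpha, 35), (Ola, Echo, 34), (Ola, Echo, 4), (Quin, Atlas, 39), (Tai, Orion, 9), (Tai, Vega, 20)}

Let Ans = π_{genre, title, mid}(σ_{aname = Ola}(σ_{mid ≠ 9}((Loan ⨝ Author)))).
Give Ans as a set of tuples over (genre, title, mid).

{(ops, Alpha, 35), (ops, Echo, 34), (ops, Echo, 4), (x3, Alpha, 35), (x3, Echo, 34), (x3, Echo, 4)}

Joining Loan and Author on aname yields {(Ola, ops, Alpha, 35), (Ola, ops, Echo, 34), (Ola, ops, Echo, 4), (Ola, x3, Alpha, 35), (Ola, x3, Echo, 34), (Ola, x3, Echo, 4), (Tai, bio, Orion, 9), (Tai, bio, Vega, 20)}.
Filtering on mid ≠ 9 leaves {(Ola, ops, Alpha, 35), (Ola, ops, Echo, 34), (Ola, ops, Echo, 4), (Ola, x3, Alpha, 35), (Ola, x3, Echo, 34), (Ola, x3, Echo, 4), (Tai, bio, Vega, 20)}.
Filtering on aname = Ola leaves {(Ola, ops, Alpha, 35), (Ola, ops, Echo, 34), (Ola, ops, Echo, 4), (Ola, x3, Alpha, 35), (Ola, x3, Echo, 34), (Ola, x3, Echo, 4)}.
Projecting to genre, title, mid: {(ops, Alpha, 35), (ops, Echo, 34), (ops, Echo, 4), (x3, Alpha, 35), (x3, Echo, 34), (x3, Echo, 4)}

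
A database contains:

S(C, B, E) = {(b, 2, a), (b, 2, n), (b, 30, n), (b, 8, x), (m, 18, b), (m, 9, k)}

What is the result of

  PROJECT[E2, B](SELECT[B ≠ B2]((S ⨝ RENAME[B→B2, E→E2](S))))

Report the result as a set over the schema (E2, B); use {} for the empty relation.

{(a, 30), (a, 8), (b, 9), (k, 18), (n, 2), (n, 30), (n, 8), (x, 2), (x, 30)}

ρ[B→B2, E→E2]: schema becomes (C, B2, E2); tuples unchanged.
Natural join on C: {(b, 2, a, 2, a), (b, 2, a, 2, n), (b, 2, a, 30, n), (b, 2, a, 8, x), (b, 2, n, 2, a), (b, 2, n, 2, n), (b, 2, n, 30, n), (b, 2, n, 8, x), (b, 30, n, 2, a), (b, 30, n, 2, n), (b, 30, n, 30, n), (b, 30, n, 8, x), (b, 8, x, 2, a), (b, 8, x, 2, n), (b, 8, x, 30, n), (b, 8, x, 8, x), (m, 18, b, 18, b), (m, 18, b, 9, k), (m, 9, k, 18, b), (m, 9, k, 9, k)}
Selection B ≠ B2: {(b, 2, a, 30, n), (b, 2, a, 8, x), (b, 2, n, 30, n), (b, 2, n, 8, x), (b, 30, n, 2, a), (b, 30, n, 2, n), (b, 30, n, 8, x), (b, 8, x, 2, a), (b, 8, x, 2, n), (b, 8, x, 30, n), (m, 18, b, 9, k), (m, 9, k, 18, b)}
π_{E2, B} gives {(a, 30), (a, 8), (b, 9), (k, 18), (n, 2), (n, 30), (n, 8), (x, 2), (x, 30)} (3 duplicate(s) eliminated).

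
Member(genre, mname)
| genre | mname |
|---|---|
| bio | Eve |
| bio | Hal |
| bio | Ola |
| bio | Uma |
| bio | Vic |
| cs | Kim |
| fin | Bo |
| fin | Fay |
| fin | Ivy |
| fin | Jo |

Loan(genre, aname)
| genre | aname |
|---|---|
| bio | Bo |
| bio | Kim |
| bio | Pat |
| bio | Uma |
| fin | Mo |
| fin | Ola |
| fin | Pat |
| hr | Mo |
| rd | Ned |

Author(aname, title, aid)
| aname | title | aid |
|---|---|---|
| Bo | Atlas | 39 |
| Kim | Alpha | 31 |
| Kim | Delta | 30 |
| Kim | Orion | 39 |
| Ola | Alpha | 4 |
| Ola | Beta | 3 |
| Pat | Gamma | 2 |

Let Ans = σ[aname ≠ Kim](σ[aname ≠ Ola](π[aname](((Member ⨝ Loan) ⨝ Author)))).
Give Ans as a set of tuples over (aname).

{Bo, Pat}

Natural join on genre: {(bio, Eve, Bo), (bio, Eve, Kim), (bio, Eve, Pat), (bio, Eve, Uma), (bio, Hal, Bo), (bio, Hal, Kim), (bio, Hal, Pat), (bio, Hal, Uma), (bio, Ola, Bo), (bio, Ola, Kim), (bio, Ola, Pat), (bio, Ola, Uma), (bio, Uma, Bo), (bio, Uma, Kim), (bio, Uma, Pat), (bio, Uma, Uma), (bio, Vic, Bo), (bio, Vic, Kim), (bio, Vic, Pat), (bio, Vic, Uma), (fin, Bo, Mo), (fin, Bo, Ola), (fin, Bo, Pat), (fin, Fay, Mo), (fin, Fay, Ola), (fin, Fay, Pat), (fin, Ivy, Mo), (fin, Ivy, Ola), (fin, Ivy, Pat), (fin, Jo, Mo), (fin, Jo, Ola), (fin, Jo, Pat)}
Natural join on aname: {(bio, Eve, Bo, Atlas, 39), (bio, Eve, Kim, Alpha, 31), (bio, Eve, Kim, Delta, 30), (bio, Eve, Kim, Orion, 39), (bio, Eve, Pat, Gamma, 2), (bio, Hal, Bo, Atlas, 39), (bio, Hal, Kim, Alpha, 31), (bio, Hal, Kim, Delta, 30), (bio, Hal, Kim, Orion, 39), (bio, Hal, Pat, Gamma, 2), (bio, Ola, Bo, Atlas, 39), (bio, Ola, Kim, Alpha, 31), (bio, Ola, Kim, Delta, 30), (bio, Ola, Kim, Orion, 39), (bio, Ola, Pat, Gamma, 2), (bio, Uma, Bo, Atlas, 39), (bio, Uma, Kim, Alpha, 31), (bio, Uma, Kim, Delta, 30), (bio, Uma, Kim, Orion, 39), (bio, Uma, Pat, Gamma, 2), (bio, Vic, Bo, Atlas, 39), (bio, Vic, Kim, Alpha, 31), (bio, Vic, Kim, Delta, 30), (bio, Vic, Kim, Orion, 39), (bio, Vic, Pat, Gamma, 2), (fin, Bo, Ola, Alpha, 4), (fin, Bo, Ola, Beta, 3), (fin, Bo, Pat, Gamma, 2), (fin, Fay, Ola, Alpha, 4), (fin, Fay, Ola, Beta, 3), (fin, Fay, Pat, Gamma, 2), (fin, Ivy, Ola, Alpha, 4), (fin, Ivy, Ola, Beta, 3), (fin, Ivy, Pat, Gamma, 2), (fin, Jo, Ola, Alpha, 4), (fin, Jo, Ola, Beta, 3), (fin, Jo, Pat, Gamma, 2)}
Projecting to aname (33 duplicate(s) eliminated): {Bo, Kim, Ola, Pat}
Selection aname ≠ Ola: {Bo, Kim, Pat}
Selection aname ≠ Kim: {Bo, Pat}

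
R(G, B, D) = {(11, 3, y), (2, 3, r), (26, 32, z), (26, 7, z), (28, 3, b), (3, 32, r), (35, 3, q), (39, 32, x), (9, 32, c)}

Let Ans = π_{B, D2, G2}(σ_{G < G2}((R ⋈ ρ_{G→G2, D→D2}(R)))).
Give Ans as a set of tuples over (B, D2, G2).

ρ[G→G2, D→D2]: schema becomes (G2, B, D2); tuples unchanged.
R ⋈ ρ_{G→G2, D→D2}(R) (natural join on B): {(11, 3, y, 11, y), (11, 3, y, 2, r), (11, 3, y, 28, b), (11, 3, y, 35, q), (2, 3, r, 11, y), (2, 3, r, 2, r), (2, 3, r, 28, b), (2, 3, r, 35, q), (26, 32, z, 26, z), (26, 32, z, 3, r), (26, 32, z, 39, x), (26, 32, z, 9, c), (26, 7, z, 26, z), (28, 3, b, 11, y), (28, 3, b, 2, r), (28, 3, b, 28, b), (28, 3, b, 35, q), (3, 32, r, 26, z), (3, 32, r, 3, r), (3, 32, r, 39, x), (3, 32, r, 9, c), (35, 3, q, 11, y), (35, 3, q, 2, r), (35, 3, q, 28, b), (35, 3, q, 35, q), (39, 32, x, 26, z), (39, 32, x, 3, r), (39, 32, x, 39, x), (39, 32, x, 9, c), (9, 32, c, 26, z), (9, 32, c, 3, r), (9, 32, c, 39, x), (9, 32, c, 9, c)}
σ[G < G2]: keep tuples satisfying G < G2 → {(11, 3, y, 28, b), (11, 3, y, 35, q), (2, 3, r, 11, y), (2, 3, r, 28, b), (2, 3, r, 35, q), (26, 32, z, 39, x), (28, 3, b, 35, q), (3, 32, r, 26, z), (3, 32, r, 39, x), (3, 32, r, 9, c), (9, 32, c, 26, z), (9, 32, c, 39, x)}
Keep only column(s) B, D2, G2 (6 duplicate(s) eliminated): {(3, b, 28), (3, q, 35), (3, y, 11), (32, c, 9), (32, x, 39), (32, z, 26)}

{(3, b, 28), (3, q, 35), (3, y, 11), (32, c, 9), (32, x, 39), (32, z, 26)}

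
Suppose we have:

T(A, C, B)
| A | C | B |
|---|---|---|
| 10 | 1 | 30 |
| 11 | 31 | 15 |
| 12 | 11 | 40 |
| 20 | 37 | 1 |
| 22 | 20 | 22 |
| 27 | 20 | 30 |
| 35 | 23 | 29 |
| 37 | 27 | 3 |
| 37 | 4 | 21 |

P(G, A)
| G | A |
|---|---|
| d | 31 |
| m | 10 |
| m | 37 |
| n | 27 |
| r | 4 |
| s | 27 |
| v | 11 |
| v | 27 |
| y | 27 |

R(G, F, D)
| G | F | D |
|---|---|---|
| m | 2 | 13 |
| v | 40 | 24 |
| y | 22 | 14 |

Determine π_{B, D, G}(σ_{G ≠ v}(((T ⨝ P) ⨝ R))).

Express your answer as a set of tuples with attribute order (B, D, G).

{(21, 13, m), (3, 13, m), (30, 13, m), (30, 14, y)}

T ⋈ P (natural join on A): {(10, 1, 30, m), (11, 31, 15, v), (27, 20, 30, n), (27, 20, 30, s), (27, 20, 30, v), (27, 20, 30, y), (37, 27, 3, m), (37, 4, 21, m)}
(T ⨝ P) ⋈ R (natural join on G): {(10, 1, 30, m, 2, 13), (11, 31, 15, v, 40, 24), (27, 20, 30, v, 40, 24), (27, 20, 30, y, 22, 14), (37, 27, 3, m, 2, 13), (37, 4, 21, m, 2, 13)}
Apply σ_{G ≠ v}; surviving tuples: {(10, 1, 30, m, 2, 13), (27, 20, 30, y, 22, 14), (37, 27, 3, m, 2, 13), (37, 4, 21, m, 2, 13)}
Projecting to B, D, G: {(21, 13, m), (3, 13, m), (30, 13, m), (30, 14, y)}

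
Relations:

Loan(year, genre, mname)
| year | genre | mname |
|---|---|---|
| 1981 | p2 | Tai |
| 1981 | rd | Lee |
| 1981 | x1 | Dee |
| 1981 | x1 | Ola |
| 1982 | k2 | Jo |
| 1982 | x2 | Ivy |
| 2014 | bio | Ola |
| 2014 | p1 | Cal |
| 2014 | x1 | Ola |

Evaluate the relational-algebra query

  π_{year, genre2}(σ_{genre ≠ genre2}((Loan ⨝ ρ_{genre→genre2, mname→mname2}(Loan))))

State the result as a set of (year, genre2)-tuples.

ρ[genre→genre2, mname→mname2]: schema becomes (year, genre2, mname2); tuples unchanged.
Natural join on year: {(1981, p2, Tai, p2, Tai), (1981, p2, Tai, rd, Lee), (1981, p2, Tai, x1, Dee), (1981, p2, Tai, x1, Ola), (1981, rd, Lee, p2, Tai), (1981, rd, Lee, rd, Lee), (1981, rd, Lee, x1, Dee), (1981, rd, Lee, x1, Ola), (1981, x1, Dee, p2, Tai), (1981, x1, Dee, rd, Lee), (1981, x1, Dee, x1, Dee), (1981, x1, Dee, x1, Ola), (1981, x1, Ola, p2, Tai), (1981, x1, Ola, rd, Lee), (1981, x1, Ola, x1, Dee), (1981, x1, Ola, x1, Ola), (1982, k2, Jo, k2, Jo), (1982, k2, Jo, x2, Ivy), (1982, x2, Ivy, k2, Jo), (1982, x2, Ivy, x2, Ivy), (2014, bio, Ola, bio, Ola), (2014, bio, Ola, p1, Cal), (2014, bio, Ola, x1, Ola), (2014, p1, Cal, bio, Ola), (2014, p1, Cal, p1, Cal), (2014, p1, Cal, x1, Ola), (2014, x1, Ola, bio, Ola), (2014, x1, Ola, p1, Cal), (2014, x1, Ola, x1, Ola)}
Apply σ_{genre ≠ genre2}; surviving tuples: {(1981, p2, Tai, rd, Lee), (1981, p2, Tai, x1, Dee), (1981, p2, Tai, x1, Ola), (1981, rd, Lee, p2, Tai), (1981, rd, Lee, x1, Dee), (1981, rd, Lee, x1, Ola), (1981, x1, Dee, p2, Tai), (1981, x1, Dee, rd, Lee), (1981, x1, Ola, p2, Tai), (1981, x1, Ola, rd, Lee), (1982, k2, Jo, x2, Ivy), (1982, x2, Ivy, k2, Jo), (2014, bio, Ola, p1, Cal), (2014, bio, Ola, x1, Ola), (2014, p1, Cal, bio, Ola), (2014, p1, Cal, x1, Ola), (2014, x1, Ola, bio, Ola), (2014, x1, Ola, p1, Cal)}
π_{year, genre2} gives {(1981, p2), (1981, rd), (1981, x1), (1982, k2), (1982, x2), (2014, bio), (2014, p1), (2014, x1)} (10 duplicate(s) eliminated).

{(1981, p2), (1981, rd), (1981, x1), (1982, k2), (1982, x2), (2014, bio), (2014, p1), (2014, x1)}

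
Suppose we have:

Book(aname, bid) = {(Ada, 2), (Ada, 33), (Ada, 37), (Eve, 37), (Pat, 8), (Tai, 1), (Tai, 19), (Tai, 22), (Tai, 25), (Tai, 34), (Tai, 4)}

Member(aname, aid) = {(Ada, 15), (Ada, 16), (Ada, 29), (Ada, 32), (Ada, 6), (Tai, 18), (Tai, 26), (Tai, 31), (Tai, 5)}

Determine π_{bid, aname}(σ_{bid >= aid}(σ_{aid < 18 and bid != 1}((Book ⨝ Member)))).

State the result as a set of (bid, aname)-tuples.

{(19, Tai), (22, Tai), (25, Tai), (33, Ada), (34, Tai), (37, Ada)}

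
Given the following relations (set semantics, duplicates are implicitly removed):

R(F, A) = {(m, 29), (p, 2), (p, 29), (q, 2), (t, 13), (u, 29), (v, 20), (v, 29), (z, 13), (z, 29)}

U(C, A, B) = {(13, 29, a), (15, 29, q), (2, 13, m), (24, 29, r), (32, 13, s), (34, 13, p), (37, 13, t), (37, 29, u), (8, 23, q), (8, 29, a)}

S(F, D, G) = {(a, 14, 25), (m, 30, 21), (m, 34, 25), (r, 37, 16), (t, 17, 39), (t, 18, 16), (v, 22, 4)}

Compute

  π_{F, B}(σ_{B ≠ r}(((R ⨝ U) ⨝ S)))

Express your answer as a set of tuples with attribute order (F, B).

Natural join on A: {(m, 29, 13, a), (m, 29, 15, q), (m, 29, 24, r), (m, 29, 37, u), (m, 29, 8, a), (p, 29, 13, a), (p, 29, 15, q), (p, 29, 24, r), (p, 29, 37, u), (p, 29, 8, a), (t, 13, 2, m), (t, 13, 32, s), (t, 13, 34, p), (t, 13, 37, t), (u, 29, 13, a), (u, 29, 15, q), (u, 29, 24, r), (u, 29, 37, u), (u, 29, 8, a), (v, 29, 13, a), (v, 29, 15, q), (v, 29, 24, r), (v, 29, 37, u), (v, 29, 8, a), (z, 13, 2, m), (z, 13, 32, s), (z, 13, 34, p), (z, 13, 37, t), (z, 29, 13, a), (z, 29, 15, q), (z, 29, 24, r), (z, 29, 37, u), (z, 29, 8, a)}
Natural join on F: {(m, 29, 13, a, 30, 21), (m, 29, 13, a, 34, 25), (m, 29, 15, q, 30, 21), (m, 29, 15, q, 34, 25), (m, 29, 24, r, 30, 21), (m, 29, 24, r, 34, 25), (m, 29, 37, u, 30, 21), (m, 29, 37, u, 34, 25), (m, 29, 8, a, 30, 21), (m, 29, 8, a, 34, 25), (t, 13, 2, m, 17, 39), (t, 13, 2, m, 18, 16), (t, 13, 32, s, 17, 39), (t, 13, 32, s, 18, 16), (t, 13, 34, p, 17, 39), (t, 13, 34, p, 18, 16), (t, 13, 37, t, 17, 39), (t, 13, 37, t, 18, 16), (v, 29, 13, a, 22, 4), (v, 29, 15, q, 22, 4), (v, 29, 24, r, 22, 4), (v, 29, 37, u, 22, 4), (v, 29, 8, a, 22, 4)}
Apply σ_{B ≠ r}; surviving tuples: {(m, 29, 13, a, 30, 21), (m, 29, 13, a, 34, 25), (m, 29, 15, q, 30, 21), (m, 29, 15, q, 34, 25), (m, 29, 37, u, 30, 21), (m, 29, 37, u, 34, 25), (m, 29, 8, a, 30, 21), (m, 29, 8, a, 34, 25), (t, 13, 2, m, 17, 39), (t, 13, 2, m, 18, 16), (t, 13, 32, s, 17, 39), (t, 13, 32, s, 18, 16), (t, 13, 34, p, 17, 39), (t, 13, 34, p, 18, 16), (t, 13, 37, t, 17, 39), (t, 13, 37, t, 18, 16), (v, 29, 13, a, 22, 4), (v, 29, 15, q, 22, 4), (v, 29, 37, u, 22, 4), (v, 29, 8, a, 22, 4)}
Keep only column(s) F, B (10 duplicate(s) eliminated): {(m, a), (m, q), (m, u), (t, m), (t, p), (t, s), (t, t), (v, a), (v, q), (v, u)}

{(m, a), (m, q), (m, u), (t, m), (t, p), (t, s), (t, t), (v, a), (v, q), (v, u)}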